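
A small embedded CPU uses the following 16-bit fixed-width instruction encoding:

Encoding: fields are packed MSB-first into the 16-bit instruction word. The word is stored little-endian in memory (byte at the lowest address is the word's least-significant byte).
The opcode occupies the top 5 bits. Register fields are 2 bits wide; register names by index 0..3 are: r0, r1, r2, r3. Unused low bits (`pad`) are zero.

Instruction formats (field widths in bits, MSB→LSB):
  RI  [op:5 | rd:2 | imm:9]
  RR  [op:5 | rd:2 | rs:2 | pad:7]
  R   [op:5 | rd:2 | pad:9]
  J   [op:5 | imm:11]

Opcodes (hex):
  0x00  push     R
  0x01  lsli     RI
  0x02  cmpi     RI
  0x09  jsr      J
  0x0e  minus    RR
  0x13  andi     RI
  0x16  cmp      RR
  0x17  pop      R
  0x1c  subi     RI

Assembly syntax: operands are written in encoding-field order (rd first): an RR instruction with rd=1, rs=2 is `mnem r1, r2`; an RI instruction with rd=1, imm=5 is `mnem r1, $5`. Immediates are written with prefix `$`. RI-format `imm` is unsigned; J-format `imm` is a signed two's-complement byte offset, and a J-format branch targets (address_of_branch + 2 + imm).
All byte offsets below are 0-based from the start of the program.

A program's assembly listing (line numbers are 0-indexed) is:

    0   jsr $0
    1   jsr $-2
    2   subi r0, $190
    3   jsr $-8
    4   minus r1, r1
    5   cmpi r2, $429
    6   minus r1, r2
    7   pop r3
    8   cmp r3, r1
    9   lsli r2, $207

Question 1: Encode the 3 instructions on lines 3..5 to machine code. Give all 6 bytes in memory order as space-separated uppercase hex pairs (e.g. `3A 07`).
line 3 (jsr): pack op=0x9:5|imm=-8:11 = 0x4ff8; little→ f8 4f
line 4 (minus): pack op=0xe:5|rd=1:2|rs=1:2|pad=0:7 = 0x7280; little→ 80 72
line 5 (cmpi): pack op=0x2:5|rd=2:2|imm=429:9 = 0x15ad; little→ ad 15

F8 4F 80 72 AD 15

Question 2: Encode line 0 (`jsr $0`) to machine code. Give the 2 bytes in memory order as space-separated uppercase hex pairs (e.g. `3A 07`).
00 48

line 0 (jsr): pack op=0x9:5|imm=0:11 = 0x4800; little→ 00 48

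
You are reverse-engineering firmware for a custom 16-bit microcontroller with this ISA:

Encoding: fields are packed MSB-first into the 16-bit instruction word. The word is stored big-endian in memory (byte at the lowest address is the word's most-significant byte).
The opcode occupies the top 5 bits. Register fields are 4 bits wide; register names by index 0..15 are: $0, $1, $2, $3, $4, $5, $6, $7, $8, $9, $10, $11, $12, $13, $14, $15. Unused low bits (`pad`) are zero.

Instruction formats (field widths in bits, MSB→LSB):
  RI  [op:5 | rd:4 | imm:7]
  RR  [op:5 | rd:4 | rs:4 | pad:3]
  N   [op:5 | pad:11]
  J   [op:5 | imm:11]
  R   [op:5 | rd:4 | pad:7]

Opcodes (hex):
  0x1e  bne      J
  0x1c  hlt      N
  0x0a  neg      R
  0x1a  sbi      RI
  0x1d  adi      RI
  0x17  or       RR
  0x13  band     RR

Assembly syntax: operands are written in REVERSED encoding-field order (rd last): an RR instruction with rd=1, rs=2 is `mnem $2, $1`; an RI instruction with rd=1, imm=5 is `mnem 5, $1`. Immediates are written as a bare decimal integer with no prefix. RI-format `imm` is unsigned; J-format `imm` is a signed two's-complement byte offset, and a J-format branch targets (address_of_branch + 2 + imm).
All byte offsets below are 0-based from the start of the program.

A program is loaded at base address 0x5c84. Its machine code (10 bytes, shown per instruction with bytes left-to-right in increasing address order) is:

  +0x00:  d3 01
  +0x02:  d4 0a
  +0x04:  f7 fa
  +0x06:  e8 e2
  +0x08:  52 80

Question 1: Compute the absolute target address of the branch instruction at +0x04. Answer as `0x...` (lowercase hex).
0x5c84

@+04  big-endian(f7 fa) = 0xf7fa
  top 5b → 0x1e → bne [J]
  imm@[10:0]=0x7fa (s11→-6) ⇒ -6
  target = base 0x5c84 + off 0x04 + 2 + imm -6 = 0x5c84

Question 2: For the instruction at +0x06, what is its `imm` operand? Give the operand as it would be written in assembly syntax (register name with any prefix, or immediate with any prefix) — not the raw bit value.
98

@+06  big-endian(e8 e2) = 0xe8e2
  opcode bits[15:11]=0x1d: adi/RI
  rd: (w>>7)&0xf=0x1 → $1
  imm: (w>>0)&0x7f=0x62 → 98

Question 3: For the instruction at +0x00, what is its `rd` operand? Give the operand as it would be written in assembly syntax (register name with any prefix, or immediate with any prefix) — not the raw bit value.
[00] d3 01 → 0xd301
  opcode bits[15:11]=0x1a: sbi/RI
  rd: (w>>7)&0xf=0x6 → $6
  imm: (w>>0)&0x7f=0x1 → 1

$6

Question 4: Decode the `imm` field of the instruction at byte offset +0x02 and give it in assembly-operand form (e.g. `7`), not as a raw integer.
10

+0x02: d4 0a ⇒ word 0xd40a (big)
  op=0xd40a>>11=0x1a ⇒ sbi (RI)
  [10:7] rd=8 = $8
  [6:0] imm=10 = 10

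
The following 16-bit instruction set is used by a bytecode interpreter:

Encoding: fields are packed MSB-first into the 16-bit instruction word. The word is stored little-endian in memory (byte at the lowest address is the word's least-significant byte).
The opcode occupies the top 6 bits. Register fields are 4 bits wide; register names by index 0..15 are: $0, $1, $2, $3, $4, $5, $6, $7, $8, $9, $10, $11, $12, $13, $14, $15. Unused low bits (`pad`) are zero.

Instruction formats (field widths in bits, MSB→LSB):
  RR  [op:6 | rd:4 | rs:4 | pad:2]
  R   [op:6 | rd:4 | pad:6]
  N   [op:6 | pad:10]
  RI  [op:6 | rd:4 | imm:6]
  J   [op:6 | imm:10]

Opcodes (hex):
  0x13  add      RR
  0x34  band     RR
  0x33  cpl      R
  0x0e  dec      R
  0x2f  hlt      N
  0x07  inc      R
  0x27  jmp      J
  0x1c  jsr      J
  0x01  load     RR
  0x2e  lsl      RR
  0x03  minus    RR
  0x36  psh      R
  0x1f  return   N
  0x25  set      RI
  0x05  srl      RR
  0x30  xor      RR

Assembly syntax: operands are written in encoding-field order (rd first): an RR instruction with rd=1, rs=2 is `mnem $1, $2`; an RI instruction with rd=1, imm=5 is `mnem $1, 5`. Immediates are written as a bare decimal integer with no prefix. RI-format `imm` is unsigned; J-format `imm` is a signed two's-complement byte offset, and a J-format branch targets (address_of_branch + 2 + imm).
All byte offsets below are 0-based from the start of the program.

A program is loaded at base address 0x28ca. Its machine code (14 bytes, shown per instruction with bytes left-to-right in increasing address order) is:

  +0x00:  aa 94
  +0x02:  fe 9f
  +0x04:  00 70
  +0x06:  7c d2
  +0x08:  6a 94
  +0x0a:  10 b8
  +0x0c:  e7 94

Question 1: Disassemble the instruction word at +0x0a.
@+0a  little-endian(10 b8) = 0xb810
  opcode bits[15:10]=0x2e: lsl/RR
  rd: (w>>6)&0xf=0x0 → $0
  rs: (w>>2)&0xf=0x4 → $4

lsl $0, $4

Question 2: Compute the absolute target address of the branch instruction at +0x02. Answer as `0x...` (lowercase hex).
0x28cc

@+02  little-endian(fe 9f) = 0x9ffe
  opcode bits[15:10]=0x27: jmp/J
  imm@[9:0]=0x3fe (s10→-2) ⇒ -2
  target = base 0x28ca + off 0x02 + 2 + imm -2 = 0x28cc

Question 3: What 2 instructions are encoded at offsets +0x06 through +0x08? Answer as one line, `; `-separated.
band $9, $15; set $1, 42

off 0x06: read 7c d2 as little → 0xd27c
  top 6b → 0x34 → band [RR]
  [9:6] rd=9 = $9
  [5:2] rs=15 = $15
off 0x08: read 6a 94 as little → 0x946a
  top 6b → 0x25 → set [RI]
  [9:6] rd=1 = $1
  [5:0] imm=42 = 42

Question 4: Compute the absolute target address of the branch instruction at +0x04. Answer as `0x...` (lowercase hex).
off 0x04: read 00 70 as little → 0x7000
  opcode bits[15:10]=0x1c: jsr/J
  imm: (w>>0)&0x3ff=0x0 → 0
  target = base 0x28ca + off 0x04 + 2 + imm 0 = 0x28d0

0x28d0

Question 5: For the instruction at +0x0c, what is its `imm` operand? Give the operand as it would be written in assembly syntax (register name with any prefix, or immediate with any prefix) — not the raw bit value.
[0c] e7 94 → 0x94e7
  top 6b → 0x25 → set [RI]
  rd@[9:6]=0x3 ⇒ $3
  imm@[5:0]=0x27 ⇒ 39

39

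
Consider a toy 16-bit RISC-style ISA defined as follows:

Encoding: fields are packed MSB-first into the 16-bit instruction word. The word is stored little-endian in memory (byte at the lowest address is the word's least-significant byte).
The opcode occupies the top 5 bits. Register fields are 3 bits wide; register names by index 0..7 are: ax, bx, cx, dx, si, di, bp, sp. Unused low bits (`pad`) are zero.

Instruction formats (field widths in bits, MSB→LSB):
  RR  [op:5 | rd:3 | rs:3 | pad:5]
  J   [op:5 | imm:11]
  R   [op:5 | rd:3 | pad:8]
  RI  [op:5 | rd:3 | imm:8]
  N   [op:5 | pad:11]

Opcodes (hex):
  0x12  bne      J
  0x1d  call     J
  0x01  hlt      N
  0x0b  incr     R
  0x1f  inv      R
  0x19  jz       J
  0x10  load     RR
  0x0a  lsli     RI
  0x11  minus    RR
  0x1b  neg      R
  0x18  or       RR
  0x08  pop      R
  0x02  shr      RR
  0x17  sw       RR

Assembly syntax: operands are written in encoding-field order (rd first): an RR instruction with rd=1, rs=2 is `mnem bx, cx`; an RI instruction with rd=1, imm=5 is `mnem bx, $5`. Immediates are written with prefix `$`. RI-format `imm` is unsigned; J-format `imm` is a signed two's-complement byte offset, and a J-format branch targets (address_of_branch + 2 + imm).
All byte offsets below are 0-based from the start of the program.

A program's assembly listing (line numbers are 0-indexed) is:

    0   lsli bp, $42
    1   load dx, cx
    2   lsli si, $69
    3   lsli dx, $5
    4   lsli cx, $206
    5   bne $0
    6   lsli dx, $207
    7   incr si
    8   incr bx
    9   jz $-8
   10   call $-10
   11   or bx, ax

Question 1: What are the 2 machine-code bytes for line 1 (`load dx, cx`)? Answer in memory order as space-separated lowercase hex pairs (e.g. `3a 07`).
line 1 (load): pack op=0x10:5|rd=3:3|rs=2:3|pad=0:5 = 0x8340; little→ 40 83

40 83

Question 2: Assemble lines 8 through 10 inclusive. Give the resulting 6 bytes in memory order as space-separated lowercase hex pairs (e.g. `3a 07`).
8. incr fields op=0xb:5|rd=1:3|pad=0:8 → word 5900h → 00 59
9. jz fields op=0x19:5|imm=-8:11 → word cff8h → f8 cf
10. call fields op=0x1d:5|imm=-10:11 → word eff6h → f6 ef

00 59 f8 cf f6 ef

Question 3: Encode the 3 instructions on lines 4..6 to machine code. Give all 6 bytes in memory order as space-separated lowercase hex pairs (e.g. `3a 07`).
4. lsli fields op=0xa:5|rd=2:3|imm=206:8 → word 52ceh → ce 52
5. bne fields op=0x12:5|imm=0:11 → word 9000h → 00 90
6. lsli fields op=0xa:5|rd=3:3|imm=207:8 → word 53cfh → cf 53

ce 52 00 90 cf 53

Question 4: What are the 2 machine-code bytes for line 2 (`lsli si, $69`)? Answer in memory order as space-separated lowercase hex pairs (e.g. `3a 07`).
L2: lsli op=0xa:5|rd=4:3|imm=69:8 ⇒ 0x5445 ⇒ little 45 54

45 54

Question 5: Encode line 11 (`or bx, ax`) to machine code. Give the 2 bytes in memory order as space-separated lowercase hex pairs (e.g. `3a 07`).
line 11 (or): pack op=0x18:5|rd=1:3|rs=0:3|pad=0:5 = 0xc100; little→ 00 c1

00 c1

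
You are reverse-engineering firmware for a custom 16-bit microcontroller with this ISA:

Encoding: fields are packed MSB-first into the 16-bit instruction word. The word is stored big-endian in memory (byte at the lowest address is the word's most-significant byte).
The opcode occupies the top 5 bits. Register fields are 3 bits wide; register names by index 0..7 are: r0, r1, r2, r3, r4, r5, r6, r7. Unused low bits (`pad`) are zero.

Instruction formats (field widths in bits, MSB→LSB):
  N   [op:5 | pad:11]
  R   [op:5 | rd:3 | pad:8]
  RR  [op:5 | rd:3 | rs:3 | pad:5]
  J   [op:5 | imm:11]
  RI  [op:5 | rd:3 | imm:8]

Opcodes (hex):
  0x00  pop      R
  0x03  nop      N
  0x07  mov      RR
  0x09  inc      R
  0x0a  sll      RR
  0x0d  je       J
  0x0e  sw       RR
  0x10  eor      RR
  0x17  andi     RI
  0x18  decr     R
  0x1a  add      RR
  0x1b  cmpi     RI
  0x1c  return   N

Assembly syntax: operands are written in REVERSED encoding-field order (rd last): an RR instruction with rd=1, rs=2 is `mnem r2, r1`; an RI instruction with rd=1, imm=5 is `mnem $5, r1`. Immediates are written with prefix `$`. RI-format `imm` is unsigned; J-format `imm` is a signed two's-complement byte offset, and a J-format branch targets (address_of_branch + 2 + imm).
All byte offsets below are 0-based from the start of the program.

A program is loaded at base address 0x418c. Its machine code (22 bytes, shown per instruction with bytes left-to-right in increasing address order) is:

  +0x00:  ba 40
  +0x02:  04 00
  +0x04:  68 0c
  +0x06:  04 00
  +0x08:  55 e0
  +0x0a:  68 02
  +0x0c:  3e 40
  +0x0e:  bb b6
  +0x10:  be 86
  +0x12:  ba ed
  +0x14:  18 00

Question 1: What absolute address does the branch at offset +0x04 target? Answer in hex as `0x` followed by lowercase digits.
0x419e

@+04  big-endian(68 0c) = 0x680c
  opcode bits[15:11]=0xd: je/J
  [10:0] imm=12 = $12
  target = base 0x418c + off 0x04 + 2 + imm 12 = 0x419e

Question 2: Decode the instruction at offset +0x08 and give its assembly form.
+0x08: 55 e0 ⇒ word 0x55e0 (big)
  opcode bits[15:11]=0xa: sll/RR
  rd: (w>>8)&0x7=0x5 → r5
  rs: (w>>5)&0x7=0x7 → r7

sll r7, r5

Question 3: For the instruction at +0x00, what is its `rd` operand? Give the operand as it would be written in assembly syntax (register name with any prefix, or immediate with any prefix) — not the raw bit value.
@+00  big-endian(ba 40) = 0xba40
  top 5b → 0x17 → andi [RI]
  [10:8] rd=2 = r2
  [7:0] imm=64 = $64

r2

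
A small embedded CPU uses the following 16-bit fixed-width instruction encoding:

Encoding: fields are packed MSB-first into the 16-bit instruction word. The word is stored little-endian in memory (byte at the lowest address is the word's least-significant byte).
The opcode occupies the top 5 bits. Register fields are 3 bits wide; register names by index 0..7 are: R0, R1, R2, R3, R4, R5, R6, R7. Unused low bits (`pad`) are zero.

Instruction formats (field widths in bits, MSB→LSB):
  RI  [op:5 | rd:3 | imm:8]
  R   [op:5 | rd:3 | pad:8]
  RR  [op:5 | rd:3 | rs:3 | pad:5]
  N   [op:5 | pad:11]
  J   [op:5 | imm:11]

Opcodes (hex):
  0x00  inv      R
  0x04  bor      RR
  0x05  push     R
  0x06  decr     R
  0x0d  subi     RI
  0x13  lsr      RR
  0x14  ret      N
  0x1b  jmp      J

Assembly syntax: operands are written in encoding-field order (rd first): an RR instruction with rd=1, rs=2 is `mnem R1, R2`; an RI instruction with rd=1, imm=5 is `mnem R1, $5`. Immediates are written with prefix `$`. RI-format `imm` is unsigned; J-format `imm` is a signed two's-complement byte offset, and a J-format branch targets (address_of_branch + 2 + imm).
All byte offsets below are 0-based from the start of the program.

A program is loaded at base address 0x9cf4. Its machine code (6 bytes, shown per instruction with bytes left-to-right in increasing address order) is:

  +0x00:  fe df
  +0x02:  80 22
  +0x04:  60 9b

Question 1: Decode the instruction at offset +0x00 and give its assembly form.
jmp $-2

+0x00: fe df ⇒ word 0xdffe (little)
  op=0xdffe>>11=0x1b ⇒ jmp (J)
  imm: (w>>0)&0x7ff=0x7fe (s11→-2) → $-2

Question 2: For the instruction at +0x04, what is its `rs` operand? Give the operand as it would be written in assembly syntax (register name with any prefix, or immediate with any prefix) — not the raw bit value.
R3

@+04  little-endian(60 9b) = 0x9b60
  opcode bits[15:11]=0x13: lsr/RR
  rd: (w>>8)&0x7=0x3 → R3
  rs: (w>>5)&0x7=0x3 → R3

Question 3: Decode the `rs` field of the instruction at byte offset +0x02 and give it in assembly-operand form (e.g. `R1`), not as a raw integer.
off 0x02: read 80 22 as little → 0x2280
  top 5b → 0x4 → bor [RR]
  rd@[10:8]=0x2 ⇒ R2
  rs@[7:5]=0x4 ⇒ R4

R4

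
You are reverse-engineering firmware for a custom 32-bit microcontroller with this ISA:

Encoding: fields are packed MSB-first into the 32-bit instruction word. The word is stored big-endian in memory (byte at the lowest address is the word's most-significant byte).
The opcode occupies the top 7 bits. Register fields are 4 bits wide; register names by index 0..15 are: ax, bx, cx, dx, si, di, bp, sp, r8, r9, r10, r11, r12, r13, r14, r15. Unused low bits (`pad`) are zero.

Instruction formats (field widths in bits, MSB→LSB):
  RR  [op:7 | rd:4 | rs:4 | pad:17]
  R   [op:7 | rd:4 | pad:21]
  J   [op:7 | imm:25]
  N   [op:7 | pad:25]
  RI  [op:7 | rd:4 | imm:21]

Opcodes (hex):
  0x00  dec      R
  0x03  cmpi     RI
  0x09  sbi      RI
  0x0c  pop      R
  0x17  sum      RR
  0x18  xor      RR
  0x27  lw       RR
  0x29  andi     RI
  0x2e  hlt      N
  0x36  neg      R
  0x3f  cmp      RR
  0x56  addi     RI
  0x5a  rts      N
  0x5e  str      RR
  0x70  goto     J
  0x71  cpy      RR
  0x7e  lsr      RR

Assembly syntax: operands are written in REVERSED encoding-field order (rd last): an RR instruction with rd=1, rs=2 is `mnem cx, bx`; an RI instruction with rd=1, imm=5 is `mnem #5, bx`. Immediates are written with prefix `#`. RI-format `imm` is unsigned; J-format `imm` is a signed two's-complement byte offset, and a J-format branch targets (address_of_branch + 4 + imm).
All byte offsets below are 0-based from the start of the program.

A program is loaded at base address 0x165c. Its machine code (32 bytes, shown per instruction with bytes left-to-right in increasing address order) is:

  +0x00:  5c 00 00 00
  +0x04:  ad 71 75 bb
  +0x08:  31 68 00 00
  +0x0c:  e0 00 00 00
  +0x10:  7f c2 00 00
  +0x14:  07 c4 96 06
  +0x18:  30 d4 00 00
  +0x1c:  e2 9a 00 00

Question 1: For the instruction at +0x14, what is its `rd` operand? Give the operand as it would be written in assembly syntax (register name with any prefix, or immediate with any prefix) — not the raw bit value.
r14

[14] 07 c4 96 06 → 0x07c49606
  top 7b → 0x3 → cmpi [RI]
  rd@[24:21]=0xe ⇒ r14
  imm@[20:0]=0x49606 ⇒ #300550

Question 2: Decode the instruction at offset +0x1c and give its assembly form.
@+1c  big-endian(e2 9a 00 00) = 0xe29a0000
  op=0xe29a0000>>25=0x71 ⇒ cpy (RR)
  rd: (w>>21)&0xf=0x4 → si
  rs: (w>>17)&0xf=0xd → r13

cpy r13, si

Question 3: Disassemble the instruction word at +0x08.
off 0x08: read 31 68 00 00 as big → 0x31680000
  opcode bits[31:25]=0x18: xor/RR
  rd@[24:21]=0xb ⇒ r11
  rs@[20:17]=0x4 ⇒ si

xor si, r11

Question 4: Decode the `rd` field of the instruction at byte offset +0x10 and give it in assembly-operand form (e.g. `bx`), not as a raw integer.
r14

off 0x10: read 7f c2 00 00 as big → 0x7fc20000
  op=0x7fc20000>>25=0x3f ⇒ cmp (RR)
  rd: (w>>21)&0xf=0xe → r14
  rs: (w>>17)&0xf=0x1 → bx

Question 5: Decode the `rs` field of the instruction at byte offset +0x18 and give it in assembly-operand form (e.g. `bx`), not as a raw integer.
off 0x18: read 30 d4 00 00 as big → 0x30d40000
  op=0x30d40000>>25=0x18 ⇒ xor (RR)
  rd@[24:21]=0x6 ⇒ bp
  rs@[20:17]=0xa ⇒ r10

r10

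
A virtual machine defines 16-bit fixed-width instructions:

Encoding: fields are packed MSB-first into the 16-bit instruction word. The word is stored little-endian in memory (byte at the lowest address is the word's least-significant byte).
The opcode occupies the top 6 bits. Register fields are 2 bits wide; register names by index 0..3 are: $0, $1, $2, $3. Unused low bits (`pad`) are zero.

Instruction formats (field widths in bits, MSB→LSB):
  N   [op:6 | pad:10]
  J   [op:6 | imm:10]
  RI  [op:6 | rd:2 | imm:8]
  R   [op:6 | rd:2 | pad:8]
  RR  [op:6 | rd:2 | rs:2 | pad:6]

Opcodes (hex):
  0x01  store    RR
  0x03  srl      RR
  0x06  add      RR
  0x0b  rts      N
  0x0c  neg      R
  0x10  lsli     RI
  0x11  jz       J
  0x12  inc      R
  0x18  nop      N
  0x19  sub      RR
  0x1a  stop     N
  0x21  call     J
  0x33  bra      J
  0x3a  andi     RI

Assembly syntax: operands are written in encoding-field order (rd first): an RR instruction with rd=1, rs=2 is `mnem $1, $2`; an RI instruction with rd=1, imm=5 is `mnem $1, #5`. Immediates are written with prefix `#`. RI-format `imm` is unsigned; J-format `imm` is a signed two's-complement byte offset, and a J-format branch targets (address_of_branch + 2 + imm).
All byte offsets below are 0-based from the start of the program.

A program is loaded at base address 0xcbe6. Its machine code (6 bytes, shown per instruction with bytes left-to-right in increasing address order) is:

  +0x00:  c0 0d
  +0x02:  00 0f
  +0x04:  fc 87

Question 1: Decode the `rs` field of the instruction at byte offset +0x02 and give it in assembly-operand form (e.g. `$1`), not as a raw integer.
off 0x02: read 00 0f as little → 0x0f00
  opcode bits[15:10]=0x3: srl/RR
  rd@[9:8]=0x3 ⇒ $3
  rs@[7:6]=0x0 ⇒ $0

$0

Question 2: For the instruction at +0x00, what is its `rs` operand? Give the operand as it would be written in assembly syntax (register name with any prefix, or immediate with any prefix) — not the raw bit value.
$3

@+00  little-endian(c0 0d) = 0x0dc0
  op=0x0dc0>>10=0x3 ⇒ srl (RR)
  rd: (w>>8)&0x3=0x1 → $1
  rs: (w>>6)&0x3=0x3 → $3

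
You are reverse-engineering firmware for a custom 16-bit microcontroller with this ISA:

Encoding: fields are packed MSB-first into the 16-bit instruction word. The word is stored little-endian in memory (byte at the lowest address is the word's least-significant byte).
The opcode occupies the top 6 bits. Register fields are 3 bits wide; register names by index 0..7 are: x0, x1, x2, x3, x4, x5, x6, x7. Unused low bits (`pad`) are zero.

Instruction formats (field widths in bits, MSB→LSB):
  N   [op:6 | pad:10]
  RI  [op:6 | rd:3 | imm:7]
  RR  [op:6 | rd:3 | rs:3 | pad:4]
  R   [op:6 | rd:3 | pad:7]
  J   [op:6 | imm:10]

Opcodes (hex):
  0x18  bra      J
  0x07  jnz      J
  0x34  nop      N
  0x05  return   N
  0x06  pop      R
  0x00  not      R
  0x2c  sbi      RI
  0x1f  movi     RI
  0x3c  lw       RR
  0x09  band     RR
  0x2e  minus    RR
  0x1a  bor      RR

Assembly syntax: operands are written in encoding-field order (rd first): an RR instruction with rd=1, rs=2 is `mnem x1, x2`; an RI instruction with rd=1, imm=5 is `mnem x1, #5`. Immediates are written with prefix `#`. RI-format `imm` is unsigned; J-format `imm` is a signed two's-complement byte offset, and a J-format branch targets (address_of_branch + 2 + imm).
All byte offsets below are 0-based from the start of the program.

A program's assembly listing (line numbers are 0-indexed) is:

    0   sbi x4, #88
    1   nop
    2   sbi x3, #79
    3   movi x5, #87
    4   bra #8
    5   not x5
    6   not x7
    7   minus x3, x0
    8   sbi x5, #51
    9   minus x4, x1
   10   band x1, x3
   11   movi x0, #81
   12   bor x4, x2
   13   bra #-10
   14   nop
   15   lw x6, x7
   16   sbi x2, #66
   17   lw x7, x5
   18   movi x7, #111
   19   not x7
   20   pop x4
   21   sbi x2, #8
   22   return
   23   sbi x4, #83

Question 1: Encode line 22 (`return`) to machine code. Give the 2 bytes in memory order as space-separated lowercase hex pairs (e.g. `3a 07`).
00 14

line 22 (return): pack op=0x5:6|pad=0:10 = 0x1400; little→ 00 14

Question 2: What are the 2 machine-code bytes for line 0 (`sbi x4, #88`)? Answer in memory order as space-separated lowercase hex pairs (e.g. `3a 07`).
L0: sbi op=0x2c:6|rd=4:3|imm=88:7 ⇒ 0xb258 ⇒ little 58 b2

58 b2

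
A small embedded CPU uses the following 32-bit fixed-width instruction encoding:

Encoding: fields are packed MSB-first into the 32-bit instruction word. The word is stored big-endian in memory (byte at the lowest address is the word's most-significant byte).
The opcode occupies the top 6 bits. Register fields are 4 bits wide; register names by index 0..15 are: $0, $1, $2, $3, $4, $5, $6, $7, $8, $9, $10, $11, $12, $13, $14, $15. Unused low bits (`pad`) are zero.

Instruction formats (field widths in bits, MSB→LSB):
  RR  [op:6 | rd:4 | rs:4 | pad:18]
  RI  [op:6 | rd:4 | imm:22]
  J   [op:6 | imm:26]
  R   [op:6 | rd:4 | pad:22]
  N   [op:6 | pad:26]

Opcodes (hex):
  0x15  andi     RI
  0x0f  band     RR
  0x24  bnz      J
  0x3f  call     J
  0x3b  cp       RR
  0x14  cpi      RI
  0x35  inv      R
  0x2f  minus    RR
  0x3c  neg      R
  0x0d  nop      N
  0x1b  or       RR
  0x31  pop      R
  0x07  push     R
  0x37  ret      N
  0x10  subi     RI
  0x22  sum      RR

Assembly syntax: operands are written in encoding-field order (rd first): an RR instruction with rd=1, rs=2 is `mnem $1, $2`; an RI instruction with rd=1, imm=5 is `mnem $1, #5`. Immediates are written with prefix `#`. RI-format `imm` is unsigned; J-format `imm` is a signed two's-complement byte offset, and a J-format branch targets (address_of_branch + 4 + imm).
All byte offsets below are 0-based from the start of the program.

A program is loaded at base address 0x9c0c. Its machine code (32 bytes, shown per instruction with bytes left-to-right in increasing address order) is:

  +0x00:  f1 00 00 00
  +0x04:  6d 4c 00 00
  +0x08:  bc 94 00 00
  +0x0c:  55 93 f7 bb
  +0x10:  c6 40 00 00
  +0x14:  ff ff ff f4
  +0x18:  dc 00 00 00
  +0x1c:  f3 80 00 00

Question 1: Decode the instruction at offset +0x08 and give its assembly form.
minus $2, $5

off 0x08: read bc 94 00 00 as big → 0xbc940000
  opcode bits[31:26]=0x2f: minus/RR
  rd@[25:22]=0x2 ⇒ $2
  rs@[21:18]=0x5 ⇒ $5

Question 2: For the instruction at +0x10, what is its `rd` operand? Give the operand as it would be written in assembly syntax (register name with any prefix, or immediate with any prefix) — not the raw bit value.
off 0x10: read c6 40 00 00 as big → 0xc6400000
  opcode bits[31:26]=0x31: pop/R
  rd: (w>>22)&0xf=0x9 → $9

$9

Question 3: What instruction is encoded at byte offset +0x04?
or $5, $3

@+04  big-endian(6d 4c 00 00) = 0x6d4c0000
  opcode bits[31:26]=0x1b: or/RR
  rd@[25:22]=0x5 ⇒ $5
  rs@[21:18]=0x3 ⇒ $3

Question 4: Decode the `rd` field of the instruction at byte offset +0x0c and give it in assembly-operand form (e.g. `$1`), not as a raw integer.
@+0c  big-endian(55 93 f7 bb) = 0x5593f7bb
  op=0x5593f7bb>>26=0x15 ⇒ andi (RI)
  rd@[25:22]=0x6 ⇒ $6
  imm@[21:0]=0x13f7bb ⇒ #1308603

$6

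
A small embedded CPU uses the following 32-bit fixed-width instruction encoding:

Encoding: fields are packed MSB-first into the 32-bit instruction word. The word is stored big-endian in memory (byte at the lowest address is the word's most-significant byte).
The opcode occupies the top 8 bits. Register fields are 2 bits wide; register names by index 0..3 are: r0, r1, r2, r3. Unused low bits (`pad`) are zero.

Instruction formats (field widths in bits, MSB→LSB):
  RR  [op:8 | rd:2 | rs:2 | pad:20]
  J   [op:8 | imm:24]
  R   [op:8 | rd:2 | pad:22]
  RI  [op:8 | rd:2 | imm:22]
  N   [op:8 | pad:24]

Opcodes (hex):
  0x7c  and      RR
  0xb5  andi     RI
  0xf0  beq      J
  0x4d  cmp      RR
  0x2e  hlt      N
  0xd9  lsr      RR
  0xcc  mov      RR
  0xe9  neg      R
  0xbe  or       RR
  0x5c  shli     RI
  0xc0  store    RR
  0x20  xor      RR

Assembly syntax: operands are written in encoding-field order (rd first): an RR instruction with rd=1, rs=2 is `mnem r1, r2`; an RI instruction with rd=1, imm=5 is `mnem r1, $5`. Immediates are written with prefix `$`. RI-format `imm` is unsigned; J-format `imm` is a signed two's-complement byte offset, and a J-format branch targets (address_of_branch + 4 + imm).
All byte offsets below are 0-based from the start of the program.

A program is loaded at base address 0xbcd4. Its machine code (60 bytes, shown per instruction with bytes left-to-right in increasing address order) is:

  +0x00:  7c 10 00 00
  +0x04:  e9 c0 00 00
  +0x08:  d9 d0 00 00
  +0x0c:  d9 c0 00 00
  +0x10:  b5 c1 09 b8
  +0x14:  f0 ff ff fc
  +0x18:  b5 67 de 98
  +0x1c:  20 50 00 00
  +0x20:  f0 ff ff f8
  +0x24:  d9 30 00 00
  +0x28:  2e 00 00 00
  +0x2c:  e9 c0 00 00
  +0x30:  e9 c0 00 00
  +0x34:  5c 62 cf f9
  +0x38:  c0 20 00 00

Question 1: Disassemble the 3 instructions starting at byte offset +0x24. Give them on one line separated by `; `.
lsr r0, r3; hlt; neg r3

@+24  big-endian(d9 30 00 00) = 0xd9300000
  top 8b → 0xd9 → lsr [RR]
  [23:22] rd=0 = r0
  [21:20] rs=3 = r3
@+28  big-endian(2e 00 00 00) = 0x2e000000
  top 8b → 0x2e → hlt [N]
@+2c  big-endian(e9 c0 00 00) = 0xe9c00000
  top 8b → 0xe9 → neg [R]
  [23:22] rd=3 = r3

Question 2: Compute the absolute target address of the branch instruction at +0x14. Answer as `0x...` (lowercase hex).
0xbce8

off 0x14: read f0 ff ff fc as big → 0xf0fffffc
  op=0xf0fffffc>>24=0xf0 ⇒ beq (J)
  imm: (w>>0)&0xffffff=0xfffffc (s24→-4) → $-4
  target = base 0xbcd4 + off 0x14 + 4 + imm -4 = 0xbce8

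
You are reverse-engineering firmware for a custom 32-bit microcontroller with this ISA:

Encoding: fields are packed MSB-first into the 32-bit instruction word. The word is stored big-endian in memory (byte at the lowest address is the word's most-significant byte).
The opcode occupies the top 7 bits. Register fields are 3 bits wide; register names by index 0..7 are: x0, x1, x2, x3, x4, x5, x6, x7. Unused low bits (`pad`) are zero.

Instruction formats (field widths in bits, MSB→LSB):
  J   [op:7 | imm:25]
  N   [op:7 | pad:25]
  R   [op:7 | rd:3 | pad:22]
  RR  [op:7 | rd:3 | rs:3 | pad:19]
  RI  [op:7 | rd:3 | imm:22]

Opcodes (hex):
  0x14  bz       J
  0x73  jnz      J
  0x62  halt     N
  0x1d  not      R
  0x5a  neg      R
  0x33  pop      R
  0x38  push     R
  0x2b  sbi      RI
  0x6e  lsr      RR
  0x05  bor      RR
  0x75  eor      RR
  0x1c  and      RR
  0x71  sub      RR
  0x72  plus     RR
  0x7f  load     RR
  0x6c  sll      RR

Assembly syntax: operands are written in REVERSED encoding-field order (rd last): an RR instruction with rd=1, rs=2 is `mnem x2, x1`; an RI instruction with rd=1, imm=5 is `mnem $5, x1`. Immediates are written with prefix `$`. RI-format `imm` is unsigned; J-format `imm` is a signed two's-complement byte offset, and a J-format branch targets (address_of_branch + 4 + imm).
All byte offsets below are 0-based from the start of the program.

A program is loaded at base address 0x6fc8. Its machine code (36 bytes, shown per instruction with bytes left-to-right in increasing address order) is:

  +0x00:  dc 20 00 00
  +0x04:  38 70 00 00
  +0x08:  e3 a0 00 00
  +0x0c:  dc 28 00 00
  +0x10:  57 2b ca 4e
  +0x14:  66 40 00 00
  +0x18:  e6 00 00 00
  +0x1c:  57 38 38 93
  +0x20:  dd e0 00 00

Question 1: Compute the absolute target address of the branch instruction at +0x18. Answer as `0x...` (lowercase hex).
off 0x18: read e6 00 00 00 as big → 0xe6000000
  opcode bits[31:25]=0x73: jnz/J
  imm: (w>>0)&0x1ffffff=0x0 → $0
  target = base 0x6fc8 + off 0x18 + 4 + imm 0 = 0x6fe4

0x6fe4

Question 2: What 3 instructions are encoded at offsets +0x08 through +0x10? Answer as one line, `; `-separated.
@+08  big-endian(e3 a0 00 00) = 0xe3a00000
  top 7b → 0x71 → sub [RR]
  rd@[24:22]=0x6 ⇒ x6
  rs@[21:19]=0x4 ⇒ x4
@+0c  big-endian(dc 28 00 00) = 0xdc280000
  top 7b → 0x6e → lsr [RR]
  rd@[24:22]=0x0 ⇒ x0
  rs@[21:19]=0x5 ⇒ x5
@+10  big-endian(57 2b ca 4e) = 0x572bca4e
  top 7b → 0x2b → sbi [RI]
  rd@[24:22]=0x4 ⇒ x4
  imm@[21:0]=0x2bca4e ⇒ $2869838

sub x4, x6; lsr x5, x0; sbi $2869838, x4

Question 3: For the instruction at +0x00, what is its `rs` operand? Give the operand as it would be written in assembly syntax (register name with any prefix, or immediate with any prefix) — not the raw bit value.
x4

[00] dc 20 00 00 → 0xdc200000
  op=0xdc200000>>25=0x6e ⇒ lsr (RR)
  [24:22] rd=0 = x0
  [21:19] rs=4 = x4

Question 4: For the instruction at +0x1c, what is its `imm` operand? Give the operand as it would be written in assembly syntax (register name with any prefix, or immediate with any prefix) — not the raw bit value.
+0x1c: 57 38 38 93 ⇒ word 0x57383893 (big)
  op=0x57383893>>25=0x2b ⇒ sbi (RI)
  [24:22] rd=4 = x4
  [21:0] imm=3684499 = $3684499

$3684499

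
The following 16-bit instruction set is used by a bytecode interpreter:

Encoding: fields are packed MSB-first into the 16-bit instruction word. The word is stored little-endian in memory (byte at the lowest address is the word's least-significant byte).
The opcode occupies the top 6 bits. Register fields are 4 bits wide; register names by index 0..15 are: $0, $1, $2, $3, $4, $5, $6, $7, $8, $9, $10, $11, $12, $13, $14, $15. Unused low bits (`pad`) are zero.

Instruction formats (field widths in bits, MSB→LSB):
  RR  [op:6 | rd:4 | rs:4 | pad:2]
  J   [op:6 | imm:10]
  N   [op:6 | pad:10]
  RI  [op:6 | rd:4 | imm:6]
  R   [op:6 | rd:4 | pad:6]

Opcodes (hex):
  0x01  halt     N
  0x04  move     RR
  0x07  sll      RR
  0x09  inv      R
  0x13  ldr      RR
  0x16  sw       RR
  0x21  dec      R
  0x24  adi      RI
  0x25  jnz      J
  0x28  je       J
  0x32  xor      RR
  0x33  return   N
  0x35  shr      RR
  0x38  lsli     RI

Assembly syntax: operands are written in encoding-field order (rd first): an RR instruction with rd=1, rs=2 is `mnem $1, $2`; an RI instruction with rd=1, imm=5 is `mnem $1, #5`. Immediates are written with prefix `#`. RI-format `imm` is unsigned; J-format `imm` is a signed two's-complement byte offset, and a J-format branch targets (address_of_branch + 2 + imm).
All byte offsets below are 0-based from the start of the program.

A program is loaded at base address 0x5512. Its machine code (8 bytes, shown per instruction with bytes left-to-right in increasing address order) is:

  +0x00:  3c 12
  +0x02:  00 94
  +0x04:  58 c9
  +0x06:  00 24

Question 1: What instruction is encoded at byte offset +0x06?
off 0x06: read 00 24 as little → 0x2400
  top 6b → 0x9 → inv [R]
  rd: (w>>6)&0xf=0x0 → $0

inv $0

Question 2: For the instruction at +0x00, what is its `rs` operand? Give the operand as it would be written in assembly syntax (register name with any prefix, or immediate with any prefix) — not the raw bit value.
@+00  little-endian(3c 12) = 0x123c
  op=0x123c>>10=0x4 ⇒ move (RR)
  rd@[9:6]=0x8 ⇒ $8
  rs@[5:2]=0xf ⇒ $15

$15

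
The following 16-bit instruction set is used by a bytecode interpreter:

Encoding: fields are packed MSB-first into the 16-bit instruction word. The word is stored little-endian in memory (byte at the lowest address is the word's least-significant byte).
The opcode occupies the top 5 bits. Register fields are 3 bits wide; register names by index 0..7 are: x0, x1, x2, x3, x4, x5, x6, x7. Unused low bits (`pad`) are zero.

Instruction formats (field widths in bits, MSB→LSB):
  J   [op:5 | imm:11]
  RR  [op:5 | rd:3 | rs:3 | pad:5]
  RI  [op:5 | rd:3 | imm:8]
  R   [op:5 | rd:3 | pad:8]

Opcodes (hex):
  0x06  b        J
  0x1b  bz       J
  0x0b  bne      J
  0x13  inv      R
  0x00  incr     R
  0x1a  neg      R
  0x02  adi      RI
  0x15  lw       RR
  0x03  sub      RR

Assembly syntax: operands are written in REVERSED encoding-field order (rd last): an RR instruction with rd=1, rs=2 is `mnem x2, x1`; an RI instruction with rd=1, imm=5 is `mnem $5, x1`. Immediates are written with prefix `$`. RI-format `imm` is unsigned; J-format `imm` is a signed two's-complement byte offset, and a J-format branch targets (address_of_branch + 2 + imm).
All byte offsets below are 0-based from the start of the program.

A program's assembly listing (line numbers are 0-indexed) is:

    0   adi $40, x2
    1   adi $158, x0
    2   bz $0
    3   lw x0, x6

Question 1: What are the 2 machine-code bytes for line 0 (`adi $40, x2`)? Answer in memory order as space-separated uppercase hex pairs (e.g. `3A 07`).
28 12

0. adi fields op=0x2:5|rd=2:3|imm=40:8 → word 1228h → 28 12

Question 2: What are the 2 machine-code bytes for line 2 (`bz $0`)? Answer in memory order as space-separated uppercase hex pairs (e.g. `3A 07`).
00 D8

line 2 (bz): pack op=0x1b:5|imm=0:11 = 0xd800; little→ 00 d8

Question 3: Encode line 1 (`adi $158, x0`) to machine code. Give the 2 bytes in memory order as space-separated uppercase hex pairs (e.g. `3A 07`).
1. adi fields op=0x2:5|rd=0:3|imm=158:8 → word 109eh → 9e 10

9E 10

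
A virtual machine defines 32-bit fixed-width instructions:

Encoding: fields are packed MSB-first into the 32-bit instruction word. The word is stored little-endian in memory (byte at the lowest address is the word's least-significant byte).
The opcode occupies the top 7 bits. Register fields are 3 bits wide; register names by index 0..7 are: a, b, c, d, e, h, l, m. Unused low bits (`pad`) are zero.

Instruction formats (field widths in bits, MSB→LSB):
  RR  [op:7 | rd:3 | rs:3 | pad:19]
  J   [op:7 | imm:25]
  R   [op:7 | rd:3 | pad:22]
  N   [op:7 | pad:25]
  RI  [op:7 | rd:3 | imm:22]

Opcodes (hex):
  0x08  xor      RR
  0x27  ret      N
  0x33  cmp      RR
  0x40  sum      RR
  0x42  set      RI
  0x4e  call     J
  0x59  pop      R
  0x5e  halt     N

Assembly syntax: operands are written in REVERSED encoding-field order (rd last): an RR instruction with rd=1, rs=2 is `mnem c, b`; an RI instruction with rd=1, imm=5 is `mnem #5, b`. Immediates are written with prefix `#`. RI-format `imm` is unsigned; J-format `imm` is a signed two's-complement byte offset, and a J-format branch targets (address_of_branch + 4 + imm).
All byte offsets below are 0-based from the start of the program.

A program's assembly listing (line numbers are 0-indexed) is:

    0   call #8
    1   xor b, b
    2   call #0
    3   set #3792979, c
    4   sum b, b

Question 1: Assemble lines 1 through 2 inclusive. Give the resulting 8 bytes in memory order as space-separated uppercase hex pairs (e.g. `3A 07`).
00 00 48 10 00 00 00 9C

1. xor fields op=0x8:7|rd=1:3|rs=1:3|pad=0:19 → word 10480000h → 00 00 48 10
2. call fields op=0x4e:7|imm=0:25 → word 9c000000h → 00 00 00 9c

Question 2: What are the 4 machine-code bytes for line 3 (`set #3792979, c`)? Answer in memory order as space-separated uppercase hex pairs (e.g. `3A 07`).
line 3 (set): pack op=0x42:7|rd=2:3|imm=3792979:22 = 0x84b9e053; little→ 53 e0 b9 84

53 E0 B9 84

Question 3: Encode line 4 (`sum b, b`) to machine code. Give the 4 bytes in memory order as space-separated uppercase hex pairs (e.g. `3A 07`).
00 00 48 80

line 4 (sum): pack op=0x40:7|rd=1:3|rs=1:3|pad=0:19 = 0x80480000; little→ 00 00 48 80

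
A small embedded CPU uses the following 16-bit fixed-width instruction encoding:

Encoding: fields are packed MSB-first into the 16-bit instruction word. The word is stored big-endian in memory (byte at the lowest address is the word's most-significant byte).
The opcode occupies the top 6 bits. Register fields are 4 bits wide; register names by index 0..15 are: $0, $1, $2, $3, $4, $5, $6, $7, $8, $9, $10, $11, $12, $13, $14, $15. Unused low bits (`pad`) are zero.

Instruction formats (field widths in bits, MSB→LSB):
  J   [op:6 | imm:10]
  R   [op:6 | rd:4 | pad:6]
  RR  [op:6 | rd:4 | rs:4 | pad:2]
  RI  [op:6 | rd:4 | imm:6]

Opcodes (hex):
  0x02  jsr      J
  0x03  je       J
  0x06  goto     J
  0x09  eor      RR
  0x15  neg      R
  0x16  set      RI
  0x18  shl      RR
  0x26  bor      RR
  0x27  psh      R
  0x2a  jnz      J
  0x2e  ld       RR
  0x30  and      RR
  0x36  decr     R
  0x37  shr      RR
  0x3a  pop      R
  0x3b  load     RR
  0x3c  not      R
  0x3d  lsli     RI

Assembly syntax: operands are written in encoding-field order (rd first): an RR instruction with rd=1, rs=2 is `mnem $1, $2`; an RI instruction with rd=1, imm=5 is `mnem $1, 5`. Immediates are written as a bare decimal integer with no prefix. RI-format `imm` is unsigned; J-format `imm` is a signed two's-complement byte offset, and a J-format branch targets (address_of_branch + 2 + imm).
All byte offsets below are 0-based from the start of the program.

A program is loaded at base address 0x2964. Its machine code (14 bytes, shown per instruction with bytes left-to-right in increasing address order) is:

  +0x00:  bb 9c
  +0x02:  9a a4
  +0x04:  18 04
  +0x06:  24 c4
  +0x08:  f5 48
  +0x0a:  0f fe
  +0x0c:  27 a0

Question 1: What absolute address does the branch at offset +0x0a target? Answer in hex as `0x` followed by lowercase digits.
0x296e

@+0a  big-endian(0f fe) = 0x0ffe
  opcode bits[15:10]=0x3: je/J
  imm@[9:0]=0x3fe (s10→-2) ⇒ -2
  target = base 0x2964 + off 0x0a + 2 + imm -2 = 0x296e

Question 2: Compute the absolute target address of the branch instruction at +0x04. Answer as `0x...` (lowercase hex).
0x296e

+0x04: 18 04 ⇒ word 0x1804 (big)
  op=0x1804>>10=0x6 ⇒ goto (J)
  imm@[9:0]=0x4 ⇒ 4
  target = base 0x2964 + off 0x04 + 2 + imm 4 = 0x296e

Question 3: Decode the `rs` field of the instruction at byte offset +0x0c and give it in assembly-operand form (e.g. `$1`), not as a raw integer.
$8

+0x0c: 27 a0 ⇒ word 0x27a0 (big)
  top 6b → 0x9 → eor [RR]
  rd: (w>>6)&0xf=0xe → $14
  rs: (w>>2)&0xf=0x8 → $8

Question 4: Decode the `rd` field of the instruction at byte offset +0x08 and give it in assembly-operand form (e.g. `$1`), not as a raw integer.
$5

+0x08: f5 48 ⇒ word 0xf548 (big)
  top 6b → 0x3d → lsli [RI]
  rd@[9:6]=0x5 ⇒ $5
  imm@[5:0]=0x8 ⇒ 8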